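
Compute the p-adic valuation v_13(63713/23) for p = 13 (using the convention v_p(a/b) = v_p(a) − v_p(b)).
v_13(63713/23) = 3

Factor powers of 13 from the numerator and denominator of the reduced fraction: 63713 = 13^3 · 29 and 23 = 13^0 · 23. Apply v_p(a/b) = v_p(a) − v_p(b): v_13(63713/23) = 3 − 0 = 3.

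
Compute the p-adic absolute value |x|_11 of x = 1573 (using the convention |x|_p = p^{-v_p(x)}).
|1573|_11 = 1/121

Step 1 — compute v_11(x) by factoring powers of 11 out of the numerator and denominator: v_11(1573) = 2. Step 2 — apply |x|_p = p^{-v_p(x)} = 11^{-2} = 1/121.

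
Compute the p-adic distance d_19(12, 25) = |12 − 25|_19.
d_19(12, 25) = 1

Step 1 — x − y = 12 − 25 = -13. Step 2 — v_19(-13) = 0 (factor: -13 = −(19^0 · 13); the sign does not affect v_p). Step 3 — |x − y|_19 = 19^{0} = 1.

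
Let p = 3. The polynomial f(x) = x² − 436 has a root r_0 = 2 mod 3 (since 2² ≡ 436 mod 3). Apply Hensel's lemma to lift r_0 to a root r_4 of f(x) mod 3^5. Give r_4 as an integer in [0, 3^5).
r_4 = 110 (mod 243)

Hensel's recurrence: r_{i+1} = r_i − f(r_i)·(f′(r_i))^{-1} mod 3^{i+2}, with f′(x) = 2x. Iterate:
  r_0 = 2 (mod 3)
  r_1 = 2 (mod 9)
  r_2 = 2 (mod 27)
  r_3 = 29 (mod 81)
  r_4 = 110 (mod 243)
Final: r_4 = 110, and one checks f(r_4) ≡ 0 mod 3^5.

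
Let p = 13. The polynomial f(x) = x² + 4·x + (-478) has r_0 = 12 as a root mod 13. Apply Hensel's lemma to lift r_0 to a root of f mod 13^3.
r_2 = 155 (mod 2197)

Hensel: r_{i+1} = r_i − f(r_i)·(f′(r_i))^{-1} mod 13^{i+2}, f′(x) = 2x + 4. Iterate:
  r_0 = 12 (mod 13)
  r_1 = 155 (mod 169)
  r_2 = 155 (mod 2197)
Final: r = 155 satisfies f(r) ≡ 0 mod 13^3.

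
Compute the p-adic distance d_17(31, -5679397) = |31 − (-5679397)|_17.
d_17(31, -5679397) = 1/1419857

Step 1 — x − y = 31 − (-5679397) = 5679428. Step 2 — v_17(5679428) = 5 (factor: 5679428 = (17^5 · 4); the sign does not affect v_p). Step 3 — |x − y|_17 = 17^{-5} = 1/1419857.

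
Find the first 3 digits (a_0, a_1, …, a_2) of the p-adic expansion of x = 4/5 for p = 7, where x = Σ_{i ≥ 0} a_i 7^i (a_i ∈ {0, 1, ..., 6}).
(a_0, …, a_2) = (5, 5, 2)

v_7(4/5) = 0 (numerator and denominator both coprime to 7), so x ∈ ℤ_7^×. Compute digits iteratively via a_i = x_i mod 7, x_{i+1} = (x_i − a_i)/7, with x_0 = x:
  x_0 = 4/5;  a_0 = 5;  x_1 = (x_0 − 5)/7 = -3/5
  x_1 = -3/5;  a_1 = 5;  x_2 = (x_1 − 5)/7 = -4/5
  x_2 = -4/5;  a_2 = 2;  x_3 = (x_2 − 2)/7 = -2/5
Digits: (5, 5, 2).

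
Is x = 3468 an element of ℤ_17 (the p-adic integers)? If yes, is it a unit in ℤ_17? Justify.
x ∈ ℤ_17 but not a unit; v_17(x) = 2 > 0

ℤ_17 = {x ∈ ℚ_17 : v_17(x) ≥ 0} and ℤ_17^× = {x ∈ ℤ_17 : v_17(x) = 0}. Here v_17(3468) = v_17(num) − v_17(den) = 2; compare against these criteria.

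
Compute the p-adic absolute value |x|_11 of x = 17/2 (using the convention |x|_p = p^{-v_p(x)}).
|17/2|_11 = 1

Step 1 — compute v_11(x) by factoring powers of 11 out of the numerator and denominator: v_11(17/2) = 0. Step 2 — apply |x|_p = p^{-v_p(x)} = 11^{0} = 1.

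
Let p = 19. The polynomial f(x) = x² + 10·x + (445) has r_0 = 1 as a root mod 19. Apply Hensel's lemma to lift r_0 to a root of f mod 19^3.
r_2 = 2129 (mod 6859)

Hensel: r_{i+1} = r_i − f(r_i)·(f′(r_i))^{-1} mod 19^{i+2}, f′(x) = 2x + 10. Iterate:
  r_0 = 1 (mod 19)
  r_1 = 324 (mod 361)
  r_2 = 2129 (mod 6859)
Final: r = 2129 satisfies f(r) ≡ 0 mod 19^3.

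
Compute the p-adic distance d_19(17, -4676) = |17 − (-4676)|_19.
d_19(17, -4676) = 1/361

Step 1 — x − y = 17 − (-4676) = 4693. Step 2 — v_19(4693) = 2 (factor: 4693 = (19^2 · 13); the sign does not affect v_p). Step 3 — |x − y|_19 = 19^{-2} = 1/361.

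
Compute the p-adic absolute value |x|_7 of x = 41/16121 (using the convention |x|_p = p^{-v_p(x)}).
|41/16121|_7 = 343

Step 1 — compute v_7(x) by factoring powers of 7 out of the numerator and denominator: v_7(41/16121) = -3. Step 2 — apply |x|_p = p^{-v_p(x)} = 7^{3} = 343.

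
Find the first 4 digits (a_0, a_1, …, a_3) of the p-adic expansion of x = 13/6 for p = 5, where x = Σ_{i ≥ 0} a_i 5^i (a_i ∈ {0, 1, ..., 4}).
(a_0, …, a_3) = (3, 4, 0, 4)

v_5(13/6) = 0 (numerator and denominator both coprime to 5), so x ∈ ℤ_5^×. Compute digits iteratively via a_i = x_i mod 5, x_{i+1} = (x_i − a_i)/5, with x_0 = x:
  x_0 = 13/6;  a_0 = 3;  x_1 = (x_0 − 3)/5 = -1/6
  x_1 = -1/6;  a_1 = 4;  x_2 = (x_1 − 4)/5 = -5/6
  x_2 = -5/6;  a_2 = 0;  x_3 = (x_2 − 0)/5 = -1/6
  x_3 = -1/6;  a_3 = 4;  x_4 = (x_3 − 4)/5 = -5/6
Digits: (3, 4, 0, 4).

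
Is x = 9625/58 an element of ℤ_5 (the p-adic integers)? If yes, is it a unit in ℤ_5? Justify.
x ∈ ℤ_5 but not a unit; v_5(x) = 3 > 0

ℤ_5 = {x ∈ ℚ_5 : v_5(x) ≥ 0} and ℤ_5^× = {x ∈ ℤ_5 : v_5(x) = 0}. Here v_5(9625/58) = v_5(num) − v_5(den) = 3; compare against these criteria.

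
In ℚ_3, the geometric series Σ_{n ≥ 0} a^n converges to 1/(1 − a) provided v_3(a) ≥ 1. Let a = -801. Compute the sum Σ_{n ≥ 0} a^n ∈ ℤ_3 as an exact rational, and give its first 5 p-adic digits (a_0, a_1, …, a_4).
Σ a^n = 1/(1 − a) = 1/802;  first 5 digits = (1, 0, 1, 0, 0)

v_3(a) = 2 ≥ 1, so the series converges in ℤ_3 to 1/(1 − a) = 1/(1 − (-801)) = 1/802. Expand this rational in ℤ_3: compute digits iteratively via d_i = x_i mod 3, x_{i+1} = (x_i − d_i)/3. The first 5 digits are (1, 0, 1, 0, 0).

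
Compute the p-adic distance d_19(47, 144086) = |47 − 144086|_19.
d_19(47, 144086) = 1/6859

Step 1 — x − y = 47 − 144086 = -144039. Step 2 — v_19(-144039) = 3 (factor: -144039 = −(19^3 · 21); the sign does not affect v_p). Step 3 — |x − y|_19 = 19^{-3} = 1/6859.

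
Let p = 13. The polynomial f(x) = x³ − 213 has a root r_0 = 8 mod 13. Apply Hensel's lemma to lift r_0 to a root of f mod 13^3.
r_2 = 1347 (mod 2197)

Hensel: r_{i+1} = r_i − f(r_i)/f′(r_i) mod 13^{i+2}, where f′(x) = 3x². Iterate:
  r_0 = 8 (mod 13)
  r_1 = 164 (mod 169)
  r_2 = 1347 (mod 2197)
Final: r = 1347 with f(r) ≡ 0 mod 13^3.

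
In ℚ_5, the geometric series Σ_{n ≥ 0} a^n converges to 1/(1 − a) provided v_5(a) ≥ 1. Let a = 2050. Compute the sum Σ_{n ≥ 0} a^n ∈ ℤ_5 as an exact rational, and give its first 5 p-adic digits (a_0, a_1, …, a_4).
Σ a^n = 1/(1 − a) = -1/2049;  first 5 digits = (1, 0, 2, 1, 2)

v_5(a) = 2 ≥ 1, so the series converges in ℤ_5 to 1/(1 − a) = 1/(1 − 2050) = -1/2049. Expand this rational in ℤ_5: compute digits iteratively via d_i = x_i mod 5, x_{i+1} = (x_i − d_i)/5. The first 5 digits are (1, 0, 2, 1, 2).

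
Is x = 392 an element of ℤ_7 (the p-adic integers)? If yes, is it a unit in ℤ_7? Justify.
x ∈ ℤ_7 but not a unit; v_7(x) = 2 > 0

ℤ_7 = {x ∈ ℚ_7 : v_7(x) ≥ 0} and ℤ_7^× = {x ∈ ℤ_7 : v_7(x) = 0}. Here v_7(392) = v_7(num) − v_7(den) = 2; compare against these criteria.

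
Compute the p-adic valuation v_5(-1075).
v_5(-1075) = 2

v_5(n) is the largest exponent k such that 5^k divides n. Factor out: -1075 = -5^2 · 43. (Sign doesn't affect v_p.) So v_5(-1075) = 2.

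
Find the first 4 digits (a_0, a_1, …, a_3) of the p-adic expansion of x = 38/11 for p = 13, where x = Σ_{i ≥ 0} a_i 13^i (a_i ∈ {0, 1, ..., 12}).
(a_0, …, a_3) = (7, 8, 10, 11)

v_13(38/11) = 0 (numerator and denominator both coprime to 13), so x ∈ ℤ_13^×. Compute digits iteratively via a_i = x_i mod 13, x_{i+1} = (x_i − a_i)/13, with x_0 = x:
  x_0 = 38/11;  a_0 = 7;  x_1 = (x_0 − 7)/13 = -3/11
  x_1 = -3/11;  a_1 = 8;  x_2 = (x_1 − 8)/13 = -7/11
  x_2 = -7/11;  a_2 = 10;  x_3 = (x_2 − 10)/13 = -9/11
  x_3 = -9/11;  a_3 = 11;  x_4 = (x_3 − 11)/13 = -10/11
Digits: (7, 8, 10, 11).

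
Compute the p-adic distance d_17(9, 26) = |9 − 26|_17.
d_17(9, 26) = 1/17

Step 1 — x − y = 9 − 26 = -17. Step 2 — v_17(-17) = 1 (factor: -17 = −(17^1 · 1); the sign does not affect v_p). Step 3 — |x − y|_17 = 17^{-1} = 1/17.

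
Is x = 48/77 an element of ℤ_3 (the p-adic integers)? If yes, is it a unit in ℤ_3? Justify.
x ∈ ℤ_3 but not a unit; v_3(x) = 1 > 0

ℤ_3 = {x ∈ ℚ_3 : v_3(x) ≥ 0} and ℤ_3^× = {x ∈ ℤ_3 : v_3(x) = 0}. Here v_3(48/77) = v_3(num) − v_3(den) = 1; compare against these criteria.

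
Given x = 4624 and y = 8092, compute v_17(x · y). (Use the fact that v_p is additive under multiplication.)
v_17(37417408) = 4

v_p(x) = 2 (factor: 4624 = 17^2 · 16); v_p(y) = 2 (factor: 8092 = 17^2 · 28). Additivity: v_p(xy) = v_p(x) + v_p(y) = 2 + 2 = 4. (Direct check: xy = 37417408 = 17^4 · (448).)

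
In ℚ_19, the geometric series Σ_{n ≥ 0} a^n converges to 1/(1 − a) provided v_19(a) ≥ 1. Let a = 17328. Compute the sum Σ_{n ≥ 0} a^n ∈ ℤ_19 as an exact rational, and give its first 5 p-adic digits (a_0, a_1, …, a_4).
Σ a^n = 1/(1 − a) = -1/17327;  first 5 digits = (1, 0, 10, 2, 5)

v_19(a) = 2 ≥ 1, so the series converges in ℤ_19 to 1/(1 − a) = 1/(1 − 17328) = -1/17327. Expand this rational in ℤ_19: compute digits iteratively via d_i = x_i mod 19, x_{i+1} = (x_i − d_i)/19. The first 5 digits are (1, 0, 10, 2, 5).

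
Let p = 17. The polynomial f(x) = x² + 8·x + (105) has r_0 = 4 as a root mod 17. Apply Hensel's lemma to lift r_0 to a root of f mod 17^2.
r_1 = 157 (mod 289)

Hensel: r_{i+1} = r_i − f(r_i)·(f′(r_i))^{-1} mod 17^{i+2}, f′(x) = 2x + 8. Iterate:
  r_0 = 4 (mod 17)
  r_1 = 157 (mod 289)
Final: r = 157 satisfies f(r) ≡ 0 mod 17^2.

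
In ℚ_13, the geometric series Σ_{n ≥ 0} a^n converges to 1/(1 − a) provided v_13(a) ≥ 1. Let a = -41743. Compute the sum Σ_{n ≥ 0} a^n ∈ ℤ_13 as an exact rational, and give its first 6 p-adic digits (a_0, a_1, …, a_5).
Σ a^n = 1/(1 − a) = 1/41744;  first 6 digits = (1, 0, 0, 7, 11, 12)

v_13(a) = 3 ≥ 1, so the series converges in ℤ_13 to 1/(1 − a) = 1/(1 − (-41743)) = 1/41744. Expand this rational in ℤ_13: compute digits iteratively via d_i = x_i mod 13, x_{i+1} = (x_i − d_i)/13. The first 6 digits are (1, 0, 0, 7, 11, 12).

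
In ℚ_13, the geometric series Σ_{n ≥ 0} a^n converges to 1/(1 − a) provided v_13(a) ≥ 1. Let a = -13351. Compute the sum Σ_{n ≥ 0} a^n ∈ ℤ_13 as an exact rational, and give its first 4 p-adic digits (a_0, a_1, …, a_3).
Σ a^n = 1/(1 − a) = 1/13352;  first 4 digits = (1, 0, 12, 6)

v_13(a) = 2 ≥ 1, so the series converges in ℤ_13 to 1/(1 − a) = 1/(1 − (-13351)) = 1/13352. Expand this rational in ℤ_13: compute digits iteratively via d_i = x_i mod 13, x_{i+1} = (x_i − d_i)/13. The first 4 digits are (1, 0, 12, 6).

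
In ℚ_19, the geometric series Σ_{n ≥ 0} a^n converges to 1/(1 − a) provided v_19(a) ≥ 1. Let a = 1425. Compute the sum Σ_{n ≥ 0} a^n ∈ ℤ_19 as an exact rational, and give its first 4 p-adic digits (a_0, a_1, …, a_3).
Σ a^n = 1/(1 − a) = -1/1424;  first 4 digits = (1, 18, 4, 10)

v_19(a) = 1 ≥ 1, so the series converges in ℤ_19 to 1/(1 − a) = 1/(1 − 1425) = -1/1424. Expand this rational in ℤ_19: compute digits iteratively via d_i = x_i mod 19, x_{i+1} = (x_i − d_i)/19. The first 4 digits are (1, 18, 4, 10).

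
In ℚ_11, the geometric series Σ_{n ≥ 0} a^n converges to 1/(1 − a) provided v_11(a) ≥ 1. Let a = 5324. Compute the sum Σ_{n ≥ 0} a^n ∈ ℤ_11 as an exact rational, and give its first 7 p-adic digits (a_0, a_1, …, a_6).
Σ a^n = 1/(1 − a) = -1/5323;  first 7 digits = (1, 0, 0, 4, 0, 0, 5)

v_11(a) = 3 ≥ 1, so the series converges in ℤ_11 to 1/(1 − a) = 1/(1 − 5324) = -1/5323. Expand this rational in ℤ_11: compute digits iteratively via d_i = x_i mod 11, x_{i+1} = (x_i − d_i)/11. The first 7 digits are (1, 0, 0, 4, 0, 0, 5).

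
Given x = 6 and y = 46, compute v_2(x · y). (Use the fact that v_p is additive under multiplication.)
v_2(276) = 2

v_p(x) = 1 (factor: 6 = 2^1 · 3); v_p(y) = 1 (factor: 46 = 2^1 · 23). Additivity: v_p(xy) = v_p(x) + v_p(y) = 1 + 1 = 2. (Direct check: xy = 276 = 2^2 · (69).)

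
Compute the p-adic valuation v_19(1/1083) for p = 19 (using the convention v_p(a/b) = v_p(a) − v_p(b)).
v_19(1/1083) = -2

Factor powers of 19 from the numerator and denominator of the reduced fraction: 1 = 19^0 · 1 and 1083 = 19^2 · 3. Apply v_p(a/b) = v_p(a) − v_p(b): v_19(1/1083) = 0 − 2 = -2.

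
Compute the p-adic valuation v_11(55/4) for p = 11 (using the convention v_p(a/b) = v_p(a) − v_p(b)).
v_11(55/4) = 1

Factor powers of 11 from the numerator and denominator of the reduced fraction: 55 = 11^1 · 5 and 4 = 11^0 · 4. Apply v_p(a/b) = v_p(a) − v_p(b): v_11(55/4) = 1 − 0 = 1.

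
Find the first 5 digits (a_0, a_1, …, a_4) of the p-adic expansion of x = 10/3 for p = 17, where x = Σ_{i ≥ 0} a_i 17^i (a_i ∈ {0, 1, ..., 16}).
(a_0, …, a_4) = (9, 11, 5, 11, 5)

v_17(10/3) = 0 (numerator and denominator both coprime to 17), so x ∈ ℤ_17^×. Compute digits iteratively via a_i = x_i mod 17, x_{i+1} = (x_i − a_i)/17, with x_0 = x:
  x_0 = 10/3;  a_0 = 9;  x_1 = (x_0 − 9)/17 = -1/3
  x_1 = -1/3;  a_1 = 11;  x_2 = (x_1 − 11)/17 = -2/3
  x_2 = -2/3;  a_2 = 5;  x_3 = (x_2 − 5)/17 = -1/3
  x_3 = -1/3;  a_3 = 11;  x_4 = (x_3 − 11)/17 = -2/3
  x_4 = -2/3;  a_4 = 5;  x_5 = (x_4 − 5)/17 = -1/3
Digits: (9, 11, 5, 11, 5).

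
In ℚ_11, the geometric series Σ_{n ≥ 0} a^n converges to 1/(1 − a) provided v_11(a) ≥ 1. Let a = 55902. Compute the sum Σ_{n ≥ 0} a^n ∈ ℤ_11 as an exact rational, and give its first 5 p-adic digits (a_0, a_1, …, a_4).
Σ a^n = 1/(1 − a) = -1/55901;  first 5 digits = (1, 0, 0, 9, 3)

v_11(a) = 3 ≥ 1, so the series converges in ℤ_11 to 1/(1 − a) = 1/(1 − 55902) = -1/55901. Expand this rational in ℤ_11: compute digits iteratively via d_i = x_i mod 11, x_{i+1} = (x_i − d_i)/11. The first 5 digits are (1, 0, 0, 9, 3).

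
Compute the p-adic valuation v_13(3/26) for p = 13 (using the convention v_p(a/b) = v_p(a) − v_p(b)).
v_13(3/26) = -1

Factor powers of 13 from the numerator and denominator of the reduced fraction: 3 = 13^0 · 3 and 26 = 13^1 · 2. Apply v_p(a/b) = v_p(a) − v_p(b): v_13(3/26) = 0 − 1 = -1.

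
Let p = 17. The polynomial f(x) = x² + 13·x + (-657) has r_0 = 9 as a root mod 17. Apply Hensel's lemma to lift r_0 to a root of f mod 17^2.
r_1 = 145 (mod 289)

Hensel: r_{i+1} = r_i − f(r_i)·(f′(r_i))^{-1} mod 17^{i+2}, f′(x) = 2x + 13. Iterate:
  r_0 = 9 (mod 17)
  r_1 = 145 (mod 289)
Final: r = 145 satisfies f(r) ≡ 0 mod 17^2.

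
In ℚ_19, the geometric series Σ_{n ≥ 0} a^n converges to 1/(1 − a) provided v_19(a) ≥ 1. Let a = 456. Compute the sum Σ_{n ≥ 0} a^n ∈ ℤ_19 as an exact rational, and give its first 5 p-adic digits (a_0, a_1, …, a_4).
Σ a^n = 1/(1 − a) = -1/455;  first 5 digits = (1, 5, 7, 3, 5)

v_19(a) = 1 ≥ 1, so the series converges in ℤ_19 to 1/(1 − a) = 1/(1 − 456) = -1/455. Expand this rational in ℤ_19: compute digits iteratively via d_i = x_i mod 19, x_{i+1} = (x_i − d_i)/19. The first 5 digits are (1, 5, 7, 3, 5).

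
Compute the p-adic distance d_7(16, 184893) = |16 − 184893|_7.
d_7(16, 184893) = 1/16807

Step 1 — x − y = 16 − 184893 = -184877. Step 2 — v_7(-184877) = 5 (factor: -184877 = −(7^5 · 11); the sign does not affect v_p). Step 3 — |x − y|_7 = 7^{-5} = 1/16807.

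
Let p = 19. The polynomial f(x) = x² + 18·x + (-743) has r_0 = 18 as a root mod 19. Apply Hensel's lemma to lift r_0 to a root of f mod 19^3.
r_2 = 227 (mod 6859)

Hensel: r_{i+1} = r_i − f(r_i)·(f′(r_i))^{-1} mod 19^{i+2}, f′(x) = 2x + 18. Iterate:
  r_0 = 18 (mod 19)
  r_1 = 227 (mod 361)
  r_2 = 227 (mod 6859)
Final: r = 227 satisfies f(r) ≡ 0 mod 19^3.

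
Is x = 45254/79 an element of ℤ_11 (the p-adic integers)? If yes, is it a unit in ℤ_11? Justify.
x ∈ ℤ_11 but not a unit; v_11(x) = 3 > 0

ℤ_11 = {x ∈ ℚ_11 : v_11(x) ≥ 0} and ℤ_11^× = {x ∈ ℤ_11 : v_11(x) = 0}. Here v_11(45254/79) = v_11(num) − v_11(den) = 3; compare against these criteria.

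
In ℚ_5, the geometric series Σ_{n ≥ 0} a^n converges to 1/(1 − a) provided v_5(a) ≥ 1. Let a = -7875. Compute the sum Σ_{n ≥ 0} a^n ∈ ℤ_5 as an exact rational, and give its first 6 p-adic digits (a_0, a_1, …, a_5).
Σ a^n = 1/(1 − a) = 1/7876;  first 6 digits = (1, 0, 0, 2, 2, 2)

v_5(a) = 3 ≥ 1, so the series converges in ℤ_5 to 1/(1 − a) = 1/(1 − (-7875)) = 1/7876. Expand this rational in ℤ_5: compute digits iteratively via d_i = x_i mod 5, x_{i+1} = (x_i − d_i)/5. The first 6 digits are (1, 0, 0, 2, 2, 2).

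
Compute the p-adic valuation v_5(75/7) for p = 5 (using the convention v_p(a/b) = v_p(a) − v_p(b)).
v_5(75/7) = 2

Factor powers of 5 from the numerator and denominator of the reduced fraction: 75 = 5^2 · 3 and 7 = 5^0 · 7. Apply v_p(a/b) = v_p(a) − v_p(b): v_5(75/7) = 2 − 0 = 2.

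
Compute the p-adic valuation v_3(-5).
v_3(-5) = 0

v_3(n) is the largest exponent k such that 3^k divides n. Factor out: -5 = -3^0 · 5. (Sign doesn't affect v_p.) So v_3(-5) = 0.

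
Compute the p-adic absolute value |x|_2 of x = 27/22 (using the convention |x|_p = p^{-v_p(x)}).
|27/22|_2 = 2

Step 1 — compute v_2(x) by factoring powers of 2 out of the numerator and denominator: v_2(27/22) = -1. Step 2 — apply |x|_p = p^{-v_p(x)} = 2^{1} = 2.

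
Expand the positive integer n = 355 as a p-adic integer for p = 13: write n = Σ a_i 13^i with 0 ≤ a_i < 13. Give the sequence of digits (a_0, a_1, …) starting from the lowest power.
(a_0, a_1, …) = (4, 1, 2)

Repeated division by 13 gives the digits low-to-high: 355 = 4 + 1·13^1 + 2·13^2. Digit sequence: (4, 1, 2).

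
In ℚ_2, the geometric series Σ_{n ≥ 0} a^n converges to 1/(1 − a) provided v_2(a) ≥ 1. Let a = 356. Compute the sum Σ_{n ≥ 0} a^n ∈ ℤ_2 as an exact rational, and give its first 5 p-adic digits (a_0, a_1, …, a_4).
Σ a^n = 1/(1 − a) = -1/355;  first 5 digits = (1, 0, 1, 0, 1)

v_2(a) = 2 ≥ 1, so the series converges in ℤ_2 to 1/(1 − a) = 1/(1 − 356) = -1/355. Expand this rational in ℤ_2: compute digits iteratively via d_i = x_i mod 2, x_{i+1} = (x_i − d_i)/2. The first 5 digits are (1, 0, 1, 0, 1).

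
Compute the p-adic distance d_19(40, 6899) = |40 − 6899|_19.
d_19(40, 6899) = 1/6859

Step 1 — x − y = 40 − 6899 = -6859. Step 2 — v_19(-6859) = 3 (factor: -6859 = −(19^3 · 1); the sign does not affect v_p). Step 3 — |x − y|_19 = 19^{-3} = 1/6859.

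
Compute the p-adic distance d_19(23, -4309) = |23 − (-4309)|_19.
d_19(23, -4309) = 1/361

Step 1 — x − y = 23 − (-4309) = 4332. Step 2 — v_19(4332) = 2 (factor: 4332 = (19^2 · 12); the sign does not affect v_p). Step 3 — |x − y|_19 = 19^{-2} = 1/361.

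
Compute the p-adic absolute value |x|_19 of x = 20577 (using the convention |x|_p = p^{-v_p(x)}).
|20577|_19 = 1/6859

Step 1 — compute v_19(x) by factoring powers of 19 out of the numerator and denominator: v_19(20577) = 3. Step 2 — apply |x|_p = p^{-v_p(x)} = 19^{-3} = 1/6859.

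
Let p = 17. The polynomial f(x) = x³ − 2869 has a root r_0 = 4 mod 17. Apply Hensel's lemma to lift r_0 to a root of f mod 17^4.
r_3 = 55713 (mod 83521)

Hensel: r_{i+1} = r_i − f(r_i)/f′(r_i) mod 17^{i+2}, where f′(x) = 3x². Iterate:
  r_0 = 4 (mod 17)
  r_1 = 225 (mod 289)
  r_2 = 1670 (mod 4913)
  r_3 = 55713 (mod 83521)
Final: r = 55713 with f(r) ≡ 0 mod 17^4.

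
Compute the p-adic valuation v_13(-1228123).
v_13(-1228123) = 4

v_13(n) is the largest exponent k such that 13^k divides n. Factor out: -1228123 = -13^4 · 43. (Sign doesn't affect v_p.) So v_13(-1228123) = 4.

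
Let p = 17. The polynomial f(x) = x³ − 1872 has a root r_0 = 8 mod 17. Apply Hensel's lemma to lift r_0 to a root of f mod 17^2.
r_1 = 280 (mod 289)

Hensel: r_{i+1} = r_i − f(r_i)/f′(r_i) mod 17^{i+2}, where f′(x) = 3x². Iterate:
  r_0 = 8 (mod 17)
  r_1 = 280 (mod 289)
Final: r = 280 with f(r) ≡ 0 mod 17^2.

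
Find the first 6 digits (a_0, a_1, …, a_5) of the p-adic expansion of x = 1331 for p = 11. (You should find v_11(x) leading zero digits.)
(a_0, …, a_5) = (0, 0, 0, 1, 0, 0)

v_11(1331) = 3, so a_0 = ... = a_2 = 0. Factor out: x = 11^3 · u with u = 1 a unit in ℤ_11. Expand u iteratively via a_{v+i} = u_i mod 11, u_{i+1} = (u_i − a_{v+i})/11:
  u_0 = 1;  a_3 = 1;  u_1 = (u_0 − 1)/11 = 0
  u_1 = 0;  a_4 = 0;  u_2 = (u_1 − 0)/11 = 0
  u_2 = 0;  a_5 = 0;  u_3 = (u_2 − 0)/11 = 0
Digits: (0, 0, 0, 1, 0, 0).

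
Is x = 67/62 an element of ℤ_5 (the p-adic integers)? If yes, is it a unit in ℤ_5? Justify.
x ∈ ℤ_5^× (unit); v_5(x) = 0

ℤ_5 = {x ∈ ℚ_5 : v_5(x) ≥ 0} and ℤ_5^× = {x ∈ ℤ_5 : v_5(x) = 0}. Here v_5(67/62) = v_5(num) − v_5(den) = 0; compare against these criteria.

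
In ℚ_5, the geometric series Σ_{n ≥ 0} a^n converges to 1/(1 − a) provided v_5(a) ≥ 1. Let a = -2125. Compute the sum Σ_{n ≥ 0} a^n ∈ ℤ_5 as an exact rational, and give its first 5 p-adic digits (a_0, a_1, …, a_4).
Σ a^n = 1/(1 − a) = 1/2126;  first 5 digits = (1, 0, 0, 3, 1)

v_5(a) = 3 ≥ 1, so the series converges in ℤ_5 to 1/(1 − a) = 1/(1 − (-2125)) = 1/2126. Expand this rational in ℤ_5: compute digits iteratively via d_i = x_i mod 5, x_{i+1} = (x_i − d_i)/5. The first 5 digits are (1, 0, 0, 3, 1).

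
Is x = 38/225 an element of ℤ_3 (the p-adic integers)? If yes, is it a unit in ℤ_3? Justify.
x ∉ ℤ_3 (v_3(x) = -2 < 0)

ℤ_3 = {x ∈ ℚ_3 : v_3(x) ≥ 0} and ℤ_3^× = {x ∈ ℤ_3 : v_3(x) = 0}. Here v_3(38/225) = v_3(num) − v_3(den) = -2; compare against these criteria.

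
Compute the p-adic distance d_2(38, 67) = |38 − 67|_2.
d_2(38, 67) = 1

Step 1 — x − y = 38 − 67 = -29. Step 2 — v_2(-29) = 0 (factor: -29 = −(2^0 · 29); the sign does not affect v_p). Step 3 — |x − y|_2 = 2^{0} = 1.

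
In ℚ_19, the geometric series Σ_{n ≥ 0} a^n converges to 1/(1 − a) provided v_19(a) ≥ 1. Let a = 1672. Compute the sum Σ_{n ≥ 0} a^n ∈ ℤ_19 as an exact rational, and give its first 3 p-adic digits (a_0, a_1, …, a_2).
Σ a^n = 1/(1 − a) = -1/1671;  first 3 digits = (1, 12, 15)

v_19(a) = 1 ≥ 1, so the series converges in ℤ_19 to 1/(1 − a) = 1/(1 − 1672) = -1/1671. Expand this rational in ℤ_19: compute digits iteratively via d_i = x_i mod 19, x_{i+1} = (x_i − d_i)/19. The first 3 digits are (1, 12, 15).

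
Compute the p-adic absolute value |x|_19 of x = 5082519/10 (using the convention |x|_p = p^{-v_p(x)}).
|5082519/10|_19 = 1/130321

Step 1 — compute v_19(x) by factoring powers of 19 out of the numerator and denominator: v_19(5082519/10) = 4. Step 2 — apply |x|_p = p^{-v_p(x)} = 19^{-4} = 1/130321.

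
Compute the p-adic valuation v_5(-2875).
v_5(-2875) = 3

v_5(n) is the largest exponent k such that 5^k divides n. Factor out: -2875 = -5^3 · 23. (Sign doesn't affect v_p.) So v_5(-2875) = 3.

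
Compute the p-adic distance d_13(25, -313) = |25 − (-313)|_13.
d_13(25, -313) = 1/169

Step 1 — x − y = 25 − (-313) = 338. Step 2 — v_13(338) = 2 (factor: 338 = (13^2 · 2); the sign does not affect v_p). Step 3 — |x − y|_13 = 13^{-2} = 1/169.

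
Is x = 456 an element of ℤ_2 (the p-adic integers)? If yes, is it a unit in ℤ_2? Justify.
x ∈ ℤ_2 but not a unit; v_2(x) = 3 > 0

ℤ_2 = {x ∈ ℚ_2 : v_2(x) ≥ 0} and ℤ_2^× = {x ∈ ℤ_2 : v_2(x) = 0}. Here v_2(456) = v_2(num) − v_2(den) = 3; compare against these criteria.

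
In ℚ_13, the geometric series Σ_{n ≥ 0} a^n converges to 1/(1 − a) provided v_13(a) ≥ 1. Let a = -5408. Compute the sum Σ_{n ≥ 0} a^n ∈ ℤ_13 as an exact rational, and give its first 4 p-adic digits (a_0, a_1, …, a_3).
Σ a^n = 1/(1 − a) = 1/5409;  first 4 digits = (1, 0, 7, 10)

v_13(a) = 2 ≥ 1, so the series converges in ℤ_13 to 1/(1 − a) = 1/(1 − (-5408)) = 1/5409. Expand this rational in ℤ_13: compute digits iteratively via d_i = x_i mod 13, x_{i+1} = (x_i − d_i)/13. The first 4 digits are (1, 0, 7, 10).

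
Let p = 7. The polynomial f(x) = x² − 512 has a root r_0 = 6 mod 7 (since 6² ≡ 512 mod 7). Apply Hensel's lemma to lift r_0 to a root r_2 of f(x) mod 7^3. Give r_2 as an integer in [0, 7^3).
r_2 = 13 (mod 343)

Hensel's recurrence: r_{i+1} = r_i − f(r_i)·(f′(r_i))^{-1} mod 7^{i+2}, with f′(x) = 2x. Iterate:
  r_0 = 6 (mod 7)
  r_1 = 13 (mod 49)
  r_2 = 13 (mod 343)
Final: r_2 = 13, and one checks f(r_2) ≡ 0 mod 7^3.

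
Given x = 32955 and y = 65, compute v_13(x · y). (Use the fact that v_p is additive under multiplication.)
v_13(2142075) = 4

v_p(x) = 3 (factor: 32955 = 13^3 · 15); v_p(y) = 1 (factor: 65 = 13^1 · 5). Additivity: v_p(xy) = v_p(x) + v_p(y) = 3 + 1 = 4. (Direct check: xy = 2142075 = 13^4 · (75).)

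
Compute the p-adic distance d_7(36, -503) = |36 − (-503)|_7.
d_7(36, -503) = 1/49

Step 1 — x − y = 36 − (-503) = 539. Step 2 — v_7(539) = 2 (factor: 539 = (7^2 · 11); the sign does not affect v_p). Step 3 — |x − y|_7 = 7^{-2} = 1/49.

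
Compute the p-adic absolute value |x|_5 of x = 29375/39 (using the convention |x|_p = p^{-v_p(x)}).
|29375/39|_5 = 1/625

Step 1 — compute v_5(x) by factoring powers of 5 out of the numerator and denominator: v_5(29375/39) = 4. Step 2 — apply |x|_p = p^{-v_p(x)} = 5^{-4} = 1/625.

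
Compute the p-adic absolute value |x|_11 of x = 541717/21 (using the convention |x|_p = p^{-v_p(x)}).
|541717/21|_11 = 1/14641

Step 1 — compute v_11(x) by factoring powers of 11 out of the numerator and denominator: v_11(541717/21) = 4. Step 2 — apply |x|_p = p^{-v_p(x)} = 11^{-4} = 1/14641.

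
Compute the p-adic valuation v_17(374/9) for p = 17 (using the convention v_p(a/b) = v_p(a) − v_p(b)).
v_17(374/9) = 1

Factor powers of 17 from the numerator and denominator of the reduced fraction: 374 = 17^1 · 22 and 9 = 17^0 · 9. Apply v_p(a/b) = v_p(a) − v_p(b): v_17(374/9) = 1 − 0 = 1.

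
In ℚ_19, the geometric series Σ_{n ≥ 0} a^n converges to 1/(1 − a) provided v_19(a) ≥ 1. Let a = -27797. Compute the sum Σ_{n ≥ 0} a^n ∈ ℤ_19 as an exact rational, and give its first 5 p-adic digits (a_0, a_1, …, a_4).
Σ a^n = 1/(1 − a) = 1/27798;  first 5 digits = (1, 0, 18, 14, 0)

v_19(a) = 2 ≥ 1, so the series converges in ℤ_19 to 1/(1 − a) = 1/(1 − (-27797)) = 1/27798. Expand this rational in ℤ_19: compute digits iteratively via d_i = x_i mod 19, x_{i+1} = (x_i − d_i)/19. The first 5 digits are (1, 0, 18, 14, 0).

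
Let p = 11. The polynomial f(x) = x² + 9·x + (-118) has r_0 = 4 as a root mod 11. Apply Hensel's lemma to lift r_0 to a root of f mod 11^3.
r_2 = 862 (mod 1331)

Hensel: r_{i+1} = r_i − f(r_i)·(f′(r_i))^{-1} mod 11^{i+2}, f′(x) = 2x + 9. Iterate:
  r_0 = 4 (mod 11)
  r_1 = 15 (mod 121)
  r_2 = 862 (mod 1331)
Final: r = 862 satisfies f(r) ≡ 0 mod 11^3.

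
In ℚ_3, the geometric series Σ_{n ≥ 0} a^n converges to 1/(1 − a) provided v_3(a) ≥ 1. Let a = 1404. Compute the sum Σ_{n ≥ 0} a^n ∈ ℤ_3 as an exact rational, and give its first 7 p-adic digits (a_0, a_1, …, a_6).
Σ a^n = 1/(1 − a) = -1/1403;  first 7 digits = (1, 0, 0, 1, 2, 2, 2)

v_3(a) = 3 ≥ 1, so the series converges in ℤ_3 to 1/(1 − a) = 1/(1 − 1404) = -1/1403. Expand this rational in ℤ_3: compute digits iteratively via d_i = x_i mod 3, x_{i+1} = (x_i − d_i)/3. The first 7 digits are (1, 0, 0, 1, 2, 2, 2).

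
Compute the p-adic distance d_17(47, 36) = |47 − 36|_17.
d_17(47, 36) = 1

Step 1 — x − y = 47 − 36 = 11. Step 2 — v_17(11) = 0 (factor: 11 = (17^0 · 11); the sign does not affect v_p). Step 3 — |x − y|_17 = 17^{0} = 1.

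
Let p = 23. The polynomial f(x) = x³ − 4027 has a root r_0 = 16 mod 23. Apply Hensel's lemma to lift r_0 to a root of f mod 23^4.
r_3 = 191859 (mod 279841)

Hensel: r_{i+1} = r_i − f(r_i)/f′(r_i) mod 23^{i+2}, where f′(x) = 3x². Iterate:
  r_0 = 16 (mod 23)
  r_1 = 361 (mod 529)
  r_2 = 9354 (mod 12167)
  r_3 = 191859 (mod 279841)
Final: r = 191859 with f(r) ≡ 0 mod 23^4.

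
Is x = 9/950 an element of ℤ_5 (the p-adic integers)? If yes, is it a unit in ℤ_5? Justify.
x ∉ ℤ_5 (v_5(x) = -2 < 0)

ℤ_5 = {x ∈ ℚ_5 : v_5(x) ≥ 0} and ℤ_5^× = {x ∈ ℤ_5 : v_5(x) = 0}. Here v_5(9/950) = v_5(num) − v_5(den) = -2; compare against these criteria.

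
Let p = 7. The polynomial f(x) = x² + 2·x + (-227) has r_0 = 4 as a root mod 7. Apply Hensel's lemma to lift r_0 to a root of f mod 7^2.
r_1 = 39 (mod 49)

Hensel: r_{i+1} = r_i − f(r_i)·(f′(r_i))^{-1} mod 7^{i+2}, f′(x) = 2x + 2. Iterate:
  r_0 = 4 (mod 7)
  r_1 = 39 (mod 49)
Final: r = 39 satisfies f(r) ≡ 0 mod 7^2.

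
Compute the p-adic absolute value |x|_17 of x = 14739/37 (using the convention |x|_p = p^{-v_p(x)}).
|14739/37|_17 = 1/4913

Step 1 — compute v_17(x) by factoring powers of 17 out of the numerator and denominator: v_17(14739/37) = 3. Step 2 — apply |x|_p = p^{-v_p(x)} = 17^{-3} = 1/4913.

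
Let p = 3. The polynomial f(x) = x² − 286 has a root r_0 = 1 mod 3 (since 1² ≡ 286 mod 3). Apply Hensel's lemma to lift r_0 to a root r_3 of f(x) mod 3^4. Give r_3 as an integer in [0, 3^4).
r_3 = 58 (mod 81)

Hensel's recurrence: r_{i+1} = r_i − f(r_i)·(f′(r_i))^{-1} mod 3^{i+2}, with f′(x) = 2x. Iterate:
  r_0 = 1 (mod 3)
  r_1 = 4 (mod 9)
  r_2 = 4 (mod 27)
  r_3 = 58 (mod 81)
Final: r_3 = 58, and one checks f(r_3) ≡ 0 mod 3^4.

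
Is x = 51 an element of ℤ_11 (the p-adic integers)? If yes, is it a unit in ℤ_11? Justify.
x ∈ ℤ_11^× (unit); v_11(x) = 0

ℤ_11 = {x ∈ ℚ_11 : v_11(x) ≥ 0} and ℤ_11^× = {x ∈ ℤ_11 : v_11(x) = 0}. Here v_11(51) = v_11(num) − v_11(den) = 0; compare against these criteria.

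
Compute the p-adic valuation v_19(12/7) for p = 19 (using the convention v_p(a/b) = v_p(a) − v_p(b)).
v_19(12/7) = 0

Factor powers of 19 from the numerator and denominator of the reduced fraction: 12 = 19^0 · 12 and 7 = 19^0 · 7. Apply v_p(a/b) = v_p(a) − v_p(b): v_19(12/7) = 0 − 0 = 0.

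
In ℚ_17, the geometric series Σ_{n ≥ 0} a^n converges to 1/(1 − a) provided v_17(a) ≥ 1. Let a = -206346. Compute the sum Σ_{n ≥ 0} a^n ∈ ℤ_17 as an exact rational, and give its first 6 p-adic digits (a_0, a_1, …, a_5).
Σ a^n = 1/(1 − a) = 1/206347;  first 6 digits = (1, 0, 0, 9, 14, 16)

v_17(a) = 3 ≥ 1, so the series converges in ℤ_17 to 1/(1 − a) = 1/(1 − (-206346)) = 1/206347. Expand this rational in ℤ_17: compute digits iteratively via d_i = x_i mod 17, x_{i+1} = (x_i − d_i)/17. The first 6 digits are (1, 0, 0, 9, 14, 16).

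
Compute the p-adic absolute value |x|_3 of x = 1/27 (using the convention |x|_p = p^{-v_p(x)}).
|1/27|_3 = 27

Step 1 — compute v_3(x) by factoring powers of 3 out of the numerator and denominator: v_3(1/27) = -3. Step 2 — apply |x|_p = p^{-v_p(x)} = 3^{3} = 27.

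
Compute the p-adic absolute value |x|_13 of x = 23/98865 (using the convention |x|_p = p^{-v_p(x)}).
|23/98865|_13 = 2197

Step 1 — compute v_13(x) by factoring powers of 13 out of the numerator and denominator: v_13(23/98865) = -3. Step 2 — apply |x|_p = p^{-v_p(x)} = 13^{3} = 2197.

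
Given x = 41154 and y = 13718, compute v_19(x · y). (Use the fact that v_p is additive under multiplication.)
v_19(564550572) = 6

v_p(x) = 3 (factor: 41154 = 19^3 · 6); v_p(y) = 3 (factor: 13718 = 19^3 · 2). Additivity: v_p(xy) = v_p(x) + v_p(y) = 3 + 3 = 6. (Direct check: xy = 564550572 = 19^6 · (12).)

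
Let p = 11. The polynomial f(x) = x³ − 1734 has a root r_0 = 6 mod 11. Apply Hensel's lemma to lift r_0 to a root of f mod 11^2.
r_1 = 94 (mod 121)

Hensel: r_{i+1} = r_i − f(r_i)/f′(r_i) mod 11^{i+2}, where f′(x) = 3x². Iterate:
  r_0 = 6 (mod 11)
  r_1 = 94 (mod 121)
Final: r = 94 with f(r) ≡ 0 mod 11^2.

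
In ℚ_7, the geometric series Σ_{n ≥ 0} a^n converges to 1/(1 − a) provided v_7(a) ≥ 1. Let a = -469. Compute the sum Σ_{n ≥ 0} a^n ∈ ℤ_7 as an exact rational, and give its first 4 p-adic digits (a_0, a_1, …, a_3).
Σ a^n = 1/(1 − a) = 1/470;  first 4 digits = (1, 3, 6, 1)

v_7(a) = 1 ≥ 1, so the series converges in ℤ_7 to 1/(1 − a) = 1/(1 − (-469)) = 1/470. Expand this rational in ℤ_7: compute digits iteratively via d_i = x_i mod 7, x_{i+1} = (x_i − d_i)/7. The first 4 digits are (1, 3, 6, 1).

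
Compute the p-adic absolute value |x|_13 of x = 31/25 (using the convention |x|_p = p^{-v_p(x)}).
|31/25|_13 = 1

Step 1 — compute v_13(x) by factoring powers of 13 out of the numerator and denominator: v_13(31/25) = 0. Step 2 — apply |x|_p = p^{-v_p(x)} = 13^{0} = 1.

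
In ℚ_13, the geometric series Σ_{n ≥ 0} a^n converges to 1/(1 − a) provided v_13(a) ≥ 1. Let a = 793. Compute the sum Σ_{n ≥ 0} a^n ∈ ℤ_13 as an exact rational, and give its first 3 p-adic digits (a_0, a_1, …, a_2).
Σ a^n = 1/(1 − a) = -1/792;  first 3 digits = (1, 9, 7)

v_13(a) = 1 ≥ 1, so the series converges in ℤ_13 to 1/(1 − a) = 1/(1 − 793) = -1/792. Expand this rational in ℤ_13: compute digits iteratively via d_i = x_i mod 13, x_{i+1} = (x_i − d_i)/13. The first 3 digits are (1, 9, 7).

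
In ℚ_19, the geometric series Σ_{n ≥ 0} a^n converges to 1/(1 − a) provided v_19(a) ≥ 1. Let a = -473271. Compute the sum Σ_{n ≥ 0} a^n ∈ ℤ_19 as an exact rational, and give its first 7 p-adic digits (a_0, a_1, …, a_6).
Σ a^n = 1/(1 − a) = 1/473272;  first 7 digits = (1, 0, 0, 7, 15, 18, 10)

v_19(a) = 3 ≥ 1, so the series converges in ℤ_19 to 1/(1 − a) = 1/(1 − (-473271)) = 1/473272. Expand this rational in ℤ_19: compute digits iteratively via d_i = x_i mod 19, x_{i+1} = (x_i − d_i)/19. The first 7 digits are (1, 0, 0, 7, 15, 18, 10).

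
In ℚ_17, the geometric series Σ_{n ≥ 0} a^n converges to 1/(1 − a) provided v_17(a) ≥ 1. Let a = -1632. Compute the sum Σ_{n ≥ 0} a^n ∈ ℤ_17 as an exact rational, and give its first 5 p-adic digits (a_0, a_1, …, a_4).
Σ a^n = 1/(1 − a) = 1/1633;  first 5 digits = (1, 6, 13, 9, 12)

v_17(a) = 1 ≥ 1, so the series converges in ℤ_17 to 1/(1 − a) = 1/(1 − (-1632)) = 1/1633. Expand this rational in ℤ_17: compute digits iteratively via d_i = x_i mod 17, x_{i+1} = (x_i − d_i)/17. The first 5 digits are (1, 6, 13, 9, 12).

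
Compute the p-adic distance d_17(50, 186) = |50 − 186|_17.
d_17(50, 186) = 1/17

Step 1 — x − y = 50 − 186 = -136. Step 2 — v_17(-136) = 1 (factor: -136 = −(17^1 · 8); the sign does not affect v_p). Step 3 — |x − y|_17 = 17^{-1} = 1/17.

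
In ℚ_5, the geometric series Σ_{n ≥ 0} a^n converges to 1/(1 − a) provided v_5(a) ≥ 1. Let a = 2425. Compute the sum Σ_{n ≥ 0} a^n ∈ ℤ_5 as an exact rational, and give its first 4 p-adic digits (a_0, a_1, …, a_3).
Σ a^n = 1/(1 − a) = -1/2424;  first 4 digits = (1, 0, 2, 4)

v_5(a) = 2 ≥ 1, so the series converges in ℤ_5 to 1/(1 − a) = 1/(1 − 2425) = -1/2424. Expand this rational in ℤ_5: compute digits iteratively via d_i = x_i mod 5, x_{i+1} = (x_i − d_i)/5. The first 4 digits are (1, 0, 2, 4).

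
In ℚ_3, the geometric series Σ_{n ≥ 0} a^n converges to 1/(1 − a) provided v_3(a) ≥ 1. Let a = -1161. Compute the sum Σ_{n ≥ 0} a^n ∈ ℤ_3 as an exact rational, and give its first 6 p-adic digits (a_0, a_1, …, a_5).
Σ a^n = 1/(1 − a) = 1/1162;  first 6 digits = (1, 0, 0, 2, 0, 1)

v_3(a) = 3 ≥ 1, so the series converges in ℤ_3 to 1/(1 − a) = 1/(1 − (-1161)) = 1/1162. Expand this rational in ℤ_3: compute digits iteratively via d_i = x_i mod 3, x_{i+1} = (x_i − d_i)/3. The first 6 digits are (1, 0, 0, 2, 0, 1).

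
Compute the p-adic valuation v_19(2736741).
v_19(2736741) = 4

v_19(n) is the largest exponent k such that 19^k divides n. Factor out: 2736741 = 19^4 · 21. (Sign doesn't affect v_p.) So v_19(2736741) = 4.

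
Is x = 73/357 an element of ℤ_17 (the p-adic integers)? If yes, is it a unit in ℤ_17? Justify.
x ∉ ℤ_17 (v_17(x) = -1 < 0)

ℤ_17 = {x ∈ ℚ_17 : v_17(x) ≥ 0} and ℤ_17^× = {x ∈ ℤ_17 : v_17(x) = 0}. Here v_17(73/357) = v_17(num) − v_17(den) = -1; compare against these criteria.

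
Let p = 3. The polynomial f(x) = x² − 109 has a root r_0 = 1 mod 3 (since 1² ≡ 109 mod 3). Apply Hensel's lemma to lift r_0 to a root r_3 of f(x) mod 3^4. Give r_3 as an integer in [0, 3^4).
r_3 = 55 (mod 81)

Hensel's recurrence: r_{i+1} = r_i − f(r_i)·(f′(r_i))^{-1} mod 3^{i+2}, with f′(x) = 2x. Iterate:
  r_0 = 1 (mod 3)
  r_1 = 1 (mod 9)
  r_2 = 1 (mod 27)
  r_3 = 55 (mod 81)
Final: r_3 = 55, and one checks f(r_3) ≡ 0 mod 3^4.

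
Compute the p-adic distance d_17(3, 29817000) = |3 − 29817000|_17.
d_17(3, 29817000) = 1/1419857

Step 1 — x − y = 3 − 29817000 = -29816997. Step 2 — v_17(-29816997) = 5 (factor: -29816997 = −(17^5 · 21); the sign does not affect v_p). Step 3 — |x − y|_17 = 17^{-5} = 1/1419857.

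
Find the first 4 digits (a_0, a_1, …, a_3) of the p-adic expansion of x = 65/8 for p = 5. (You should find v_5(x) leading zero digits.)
(a_0, …, a_3) = (0, 1, 2, 4)

v_5(65/8) = 1, so a_0 = ... = a_0 = 0. Factor out: x = 5^1 · u with u = 13/8 a unit in ℤ_5. Expand u iteratively via a_{v+i} = u_i mod 5, u_{i+1} = (u_i − a_{v+i})/5:
  u_0 = 13/8;  a_1 = 1;  u_1 = (u_0 − 1)/5 = 1/8
  u_1 = 1/8;  a_2 = 2;  u_2 = (u_1 − 2)/5 = -3/8
  u_2 = -3/8;  a_3 = 4;  u_3 = (u_2 − 4)/5 = -7/8
Digits: (0, 1, 2, 4).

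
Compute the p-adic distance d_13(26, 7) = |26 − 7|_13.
d_13(26, 7) = 1

Step 1 — x − y = 26 − 7 = 19. Step 2 — v_13(19) = 0 (factor: 19 = (13^0 · 19); the sign does not affect v_p). Step 3 — |x − y|_13 = 13^{0} = 1.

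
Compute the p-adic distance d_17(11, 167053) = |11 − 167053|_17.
d_17(11, 167053) = 1/83521

Step 1 — x − y = 11 − 167053 = -167042. Step 2 — v_17(-167042) = 4 (factor: -167042 = −(17^4 · 2); the sign does not affect v_p). Step 3 — |x − y|_17 = 17^{-4} = 1/83521.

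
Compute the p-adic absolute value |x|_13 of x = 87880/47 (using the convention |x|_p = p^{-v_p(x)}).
|87880/47|_13 = 1/2197

Step 1 — compute v_13(x) by factoring powers of 13 out of the numerator and denominator: v_13(87880/47) = 3. Step 2 — apply |x|_p = p^{-v_p(x)} = 13^{-3} = 1/2197.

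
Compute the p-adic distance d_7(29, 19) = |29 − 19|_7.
d_7(29, 19) = 1

Step 1 — x − y = 29 − 19 = 10. Step 2 — v_7(10) = 0 (factor: 10 = (7^0 · 10); the sign does not affect v_p). Step 3 — |x − y|_7 = 7^{0} = 1.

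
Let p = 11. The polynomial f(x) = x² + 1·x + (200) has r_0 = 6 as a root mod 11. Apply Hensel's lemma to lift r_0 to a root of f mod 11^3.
r_2 = 1216 (mod 1331)

Hensel: r_{i+1} = r_i − f(r_i)·(f′(r_i))^{-1} mod 11^{i+2}, f′(x) = 2x + 1. Iterate:
  r_0 = 6 (mod 11)
  r_1 = 6 (mod 121)
  r_2 = 1216 (mod 1331)
Final: r = 1216 satisfies f(r) ≡ 0 mod 11^3.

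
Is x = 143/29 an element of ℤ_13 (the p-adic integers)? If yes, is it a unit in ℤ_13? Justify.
x ∈ ℤ_13 but not a unit; v_13(x) = 1 > 0

ℤ_13 = {x ∈ ℚ_13 : v_13(x) ≥ 0} and ℤ_13^× = {x ∈ ℤ_13 : v_13(x) = 0}. Here v_13(143/29) = v_13(num) − v_13(den) = 1; compare against these criteria.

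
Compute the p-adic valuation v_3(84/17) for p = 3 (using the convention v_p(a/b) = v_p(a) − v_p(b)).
v_3(84/17) = 1

Factor powers of 3 from the numerator and denominator of the reduced fraction: 84 = 3^1 · 28 and 17 = 3^0 · 17. Apply v_p(a/b) = v_p(a) − v_p(b): v_3(84/17) = 1 − 0 = 1.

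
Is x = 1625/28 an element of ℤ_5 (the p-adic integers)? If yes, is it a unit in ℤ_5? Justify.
x ∈ ℤ_5 but not a unit; v_5(x) = 3 > 0

ℤ_5 = {x ∈ ℚ_5 : v_5(x) ≥ 0} and ℤ_5^× = {x ∈ ℤ_5 : v_5(x) = 0}. Here v_5(1625/28) = v_5(num) − v_5(den) = 3; compare against these criteria.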